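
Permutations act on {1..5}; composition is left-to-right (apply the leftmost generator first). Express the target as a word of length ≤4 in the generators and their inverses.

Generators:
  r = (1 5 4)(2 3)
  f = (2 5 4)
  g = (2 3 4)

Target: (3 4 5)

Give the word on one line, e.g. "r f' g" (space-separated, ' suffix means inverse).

  after f': (2 4 5)
  after g: (3 4 5)

f' g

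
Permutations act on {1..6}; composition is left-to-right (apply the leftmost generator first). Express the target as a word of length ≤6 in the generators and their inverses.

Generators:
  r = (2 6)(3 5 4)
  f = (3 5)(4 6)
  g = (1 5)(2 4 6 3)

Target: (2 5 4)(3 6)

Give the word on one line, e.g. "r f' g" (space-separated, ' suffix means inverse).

r' f' r' f' r

  after r': (2 6)(3 4 5)
  after f': (2 4 3 6)
  after r': (2 5 3)
  after f': (2 3)(4 6)
  after r: (2 5 4)(3 6)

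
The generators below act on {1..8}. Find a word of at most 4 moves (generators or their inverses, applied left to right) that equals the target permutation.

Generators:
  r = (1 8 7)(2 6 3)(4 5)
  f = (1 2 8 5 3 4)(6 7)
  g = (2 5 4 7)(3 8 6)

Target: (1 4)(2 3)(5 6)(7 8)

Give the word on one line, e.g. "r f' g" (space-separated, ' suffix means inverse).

  after g': (2 7 4 5)(3 6 8)
  after g': (2 4)(3 8 6)(5 7)
  after f': (1 4)(2 3)(5 6)(7 8)

g' g' f'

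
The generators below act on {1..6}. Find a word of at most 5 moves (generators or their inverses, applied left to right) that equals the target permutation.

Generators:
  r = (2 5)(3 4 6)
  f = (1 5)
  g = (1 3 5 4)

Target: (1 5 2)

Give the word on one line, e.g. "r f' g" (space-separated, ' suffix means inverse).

  after f': (1 5)
  after r: (1 2 5)(3 4 6)
  after f: (1 2)(3 4 6)
  after r': (1 5 2)

f' r f r'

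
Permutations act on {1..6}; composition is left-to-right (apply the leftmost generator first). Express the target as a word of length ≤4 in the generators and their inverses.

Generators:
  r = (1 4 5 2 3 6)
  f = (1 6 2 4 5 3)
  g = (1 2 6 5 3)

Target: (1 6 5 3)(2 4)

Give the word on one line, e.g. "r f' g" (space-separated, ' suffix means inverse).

r g r g'

  after r: (1 4 5 2 3 6)
  after g: (1 4 3 5 6 2)
  after r: (1 5)(2 4 6 3)
  after g': (1 6 5 3)(2 4)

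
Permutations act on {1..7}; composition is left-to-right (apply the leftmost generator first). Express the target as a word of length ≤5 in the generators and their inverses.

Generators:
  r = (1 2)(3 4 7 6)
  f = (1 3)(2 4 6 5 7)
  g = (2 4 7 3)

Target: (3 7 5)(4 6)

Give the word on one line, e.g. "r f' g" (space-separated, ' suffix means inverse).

r g' f g

  after r: (1 2)(3 4 7 6)
  after g': (1 3 2)(6 7)
  after f: (2 3 4 6)(5 7)
  after g: (3 7 5)(4 6)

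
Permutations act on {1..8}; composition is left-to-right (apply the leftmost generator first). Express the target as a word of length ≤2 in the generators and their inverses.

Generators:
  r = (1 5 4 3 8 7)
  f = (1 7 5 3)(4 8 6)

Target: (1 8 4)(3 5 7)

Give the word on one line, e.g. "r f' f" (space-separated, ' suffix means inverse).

  after r': (1 7 8 3 4 5)
  after r': (1 8 4)(3 5 7)

r' r'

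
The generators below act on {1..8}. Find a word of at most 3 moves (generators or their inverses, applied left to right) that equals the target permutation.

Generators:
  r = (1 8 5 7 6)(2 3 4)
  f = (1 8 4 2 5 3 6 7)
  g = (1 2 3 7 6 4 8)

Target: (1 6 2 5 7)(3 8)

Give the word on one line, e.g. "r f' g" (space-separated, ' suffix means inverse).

  after r': (1 6 7 5 8)(2 4 3)
  after r': (1 7 8 6 5)(2 3 4)
  after f': (1 6 2 5 7)(3 8)

r' r' f'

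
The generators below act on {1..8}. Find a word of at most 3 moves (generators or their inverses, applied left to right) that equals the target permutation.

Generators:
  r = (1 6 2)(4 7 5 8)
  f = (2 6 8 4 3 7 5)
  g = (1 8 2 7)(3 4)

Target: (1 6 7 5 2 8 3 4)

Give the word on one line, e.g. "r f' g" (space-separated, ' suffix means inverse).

r g

  after r: (1 6 2)(4 7 5 8)
  after g: (1 6 7 5 2 8 3 4)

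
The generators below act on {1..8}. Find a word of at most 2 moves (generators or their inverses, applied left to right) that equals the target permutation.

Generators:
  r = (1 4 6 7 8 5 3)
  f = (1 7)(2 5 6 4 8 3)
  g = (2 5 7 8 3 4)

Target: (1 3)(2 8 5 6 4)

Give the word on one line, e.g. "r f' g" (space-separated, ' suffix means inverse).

g r'

  after g: (2 5 7 8 3 4)
  after r': (1 3)(2 8 5 6 4)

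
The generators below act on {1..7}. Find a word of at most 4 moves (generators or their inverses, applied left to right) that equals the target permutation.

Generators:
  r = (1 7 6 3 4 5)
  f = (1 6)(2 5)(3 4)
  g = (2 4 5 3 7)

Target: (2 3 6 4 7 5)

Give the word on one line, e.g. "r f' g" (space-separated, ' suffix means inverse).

f r' r'

  after f: (1 6)(2 5)(3 4)
  after r': (1 7)(2 4 6 5)
  after r': (2 3 6 4 7 5)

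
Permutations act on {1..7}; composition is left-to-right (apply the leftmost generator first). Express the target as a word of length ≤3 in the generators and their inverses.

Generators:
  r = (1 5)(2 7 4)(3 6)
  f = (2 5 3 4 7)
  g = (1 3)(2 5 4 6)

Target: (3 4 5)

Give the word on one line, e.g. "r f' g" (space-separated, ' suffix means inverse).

r' r' f

  after r': (1 5)(2 4 7)(3 6)
  after r': (2 7 4)
  after f: (3 4 5)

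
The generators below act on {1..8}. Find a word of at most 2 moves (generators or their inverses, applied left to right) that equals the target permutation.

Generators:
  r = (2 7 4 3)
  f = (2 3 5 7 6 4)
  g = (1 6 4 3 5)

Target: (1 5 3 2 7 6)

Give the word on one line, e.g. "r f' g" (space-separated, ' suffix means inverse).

  after r: (2 7 4 3)
  after g': (1 5 3 2 7 6)

r g'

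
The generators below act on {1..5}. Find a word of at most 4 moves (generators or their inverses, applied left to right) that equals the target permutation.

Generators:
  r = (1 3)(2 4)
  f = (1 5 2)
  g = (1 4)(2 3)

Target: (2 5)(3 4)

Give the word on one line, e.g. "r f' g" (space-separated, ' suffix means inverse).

r' g f

  after r': (1 3)(2 4)
  after g: (1 2)(3 4)
  after f: (2 5)(3 4)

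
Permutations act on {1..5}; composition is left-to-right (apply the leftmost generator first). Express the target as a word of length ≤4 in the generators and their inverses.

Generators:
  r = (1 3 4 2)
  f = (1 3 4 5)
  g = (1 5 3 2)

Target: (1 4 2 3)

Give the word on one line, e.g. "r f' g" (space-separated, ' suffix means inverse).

g f' g

  after g: (1 5 3 2)
  after f': (1 4 3 2 5)
  after g: (1 4 2 3)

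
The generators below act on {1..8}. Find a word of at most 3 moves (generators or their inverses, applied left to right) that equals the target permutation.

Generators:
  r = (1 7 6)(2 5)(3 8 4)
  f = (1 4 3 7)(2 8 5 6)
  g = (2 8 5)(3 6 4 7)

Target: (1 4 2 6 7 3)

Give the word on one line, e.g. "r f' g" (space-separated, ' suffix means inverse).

g' f

  after g': (2 5 8)(3 7 4 6)
  after f: (1 4 2 6 7 3)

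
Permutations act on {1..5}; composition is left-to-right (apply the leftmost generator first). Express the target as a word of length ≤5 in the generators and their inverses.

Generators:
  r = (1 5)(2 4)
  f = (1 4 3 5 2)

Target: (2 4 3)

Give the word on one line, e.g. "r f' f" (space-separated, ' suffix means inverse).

r' f r f'

  after r': (1 5)(2 4)
  after f: (1 2 3 5 4)
  after r: (1 4 5 2 3)
  after f': (2 4 3)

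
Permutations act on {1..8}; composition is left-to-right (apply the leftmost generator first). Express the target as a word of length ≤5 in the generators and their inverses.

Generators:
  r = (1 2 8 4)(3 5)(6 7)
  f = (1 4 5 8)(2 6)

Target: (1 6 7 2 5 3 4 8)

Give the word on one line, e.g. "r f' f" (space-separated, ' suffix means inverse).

  after r: (1 2 8 4)(3 5)(6 7)
  after f: (1 6 7 2)(3 8 5)
  after f: (1 2 4 5 3)(6 7)
  after f: (1 6 7 2 5 3 4 8)

r f f f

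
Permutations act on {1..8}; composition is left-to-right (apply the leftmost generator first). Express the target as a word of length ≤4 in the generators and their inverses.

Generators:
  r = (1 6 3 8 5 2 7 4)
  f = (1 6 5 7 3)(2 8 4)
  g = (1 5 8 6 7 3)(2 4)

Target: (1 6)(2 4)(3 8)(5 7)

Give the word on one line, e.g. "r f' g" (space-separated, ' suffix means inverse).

  after g': (1 3 7 6 8 5)(2 4)
  after g': (1 7 8)(3 6 5)
  after g': (1 6)(2 4)(3 8)(5 7)

g' g' g'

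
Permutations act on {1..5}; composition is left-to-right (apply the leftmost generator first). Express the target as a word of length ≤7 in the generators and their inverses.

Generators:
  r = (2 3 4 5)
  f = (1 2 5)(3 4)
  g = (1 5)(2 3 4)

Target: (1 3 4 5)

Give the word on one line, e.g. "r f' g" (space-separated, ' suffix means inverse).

r' r' r' f g

  after r': (2 5 4 3)
  after r': (2 4)(3 5)
  after r': (2 3 4 5)
  after f: (1 2 4)
  after g: (1 3 4 5)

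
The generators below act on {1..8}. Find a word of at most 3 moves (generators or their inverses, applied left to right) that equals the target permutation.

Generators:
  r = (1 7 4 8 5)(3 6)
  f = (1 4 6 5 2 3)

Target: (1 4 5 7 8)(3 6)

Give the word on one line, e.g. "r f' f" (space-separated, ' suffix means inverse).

  after r': (1 5 8 4 7)(3 6)
  after r': (1 8 7 5 4)
  after r': (1 4 5 7 8)(3 6)

r' r' r'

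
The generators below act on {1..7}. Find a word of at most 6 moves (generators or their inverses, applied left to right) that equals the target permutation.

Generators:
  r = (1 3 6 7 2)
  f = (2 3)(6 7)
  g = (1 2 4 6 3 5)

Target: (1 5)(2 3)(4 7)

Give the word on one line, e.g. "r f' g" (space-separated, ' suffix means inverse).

  after r: (1 3 6 7 2)
  after g: (1 5)(4 6 7)
  after r': (1 5 2 7 4 3)
  after f: (1 5 3)(2 6 7 4)
  after r': (1 5)(2 3)(4 7)

r g r' f r'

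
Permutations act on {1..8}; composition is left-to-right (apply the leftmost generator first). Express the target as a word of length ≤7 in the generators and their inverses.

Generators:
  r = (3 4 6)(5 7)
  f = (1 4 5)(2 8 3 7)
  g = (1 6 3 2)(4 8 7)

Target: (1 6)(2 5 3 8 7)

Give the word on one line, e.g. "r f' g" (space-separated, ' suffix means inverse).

  after r': (3 6 4)(5 7)
  after g: (1 6 8 7 5 4 2)
  after g: (1 3 2 6 7 5 8 4)
  after r': (1 6 5 8 3 2 4)
  after f: (1 6)(2 5 3 8 7)

r' g g r' f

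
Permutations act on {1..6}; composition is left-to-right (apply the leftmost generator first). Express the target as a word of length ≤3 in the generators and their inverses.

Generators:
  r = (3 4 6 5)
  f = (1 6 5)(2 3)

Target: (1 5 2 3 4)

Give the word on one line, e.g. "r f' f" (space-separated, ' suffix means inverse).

r f'

  after r: (3 4 6 5)
  after f': (1 5 2 3 4)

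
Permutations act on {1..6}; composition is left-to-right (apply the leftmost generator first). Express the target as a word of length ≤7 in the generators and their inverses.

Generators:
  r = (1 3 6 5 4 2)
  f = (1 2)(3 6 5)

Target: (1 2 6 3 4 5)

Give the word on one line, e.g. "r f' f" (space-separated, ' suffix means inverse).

r' f' r' f f

  after r': (1 2 4 5 6 3)
  after f': (2 4 6 5 3)
  after r': (1 2 5)(3 4)
  after f: (2 3 4 6 5)
  after f: (1 2 6 3 4 5)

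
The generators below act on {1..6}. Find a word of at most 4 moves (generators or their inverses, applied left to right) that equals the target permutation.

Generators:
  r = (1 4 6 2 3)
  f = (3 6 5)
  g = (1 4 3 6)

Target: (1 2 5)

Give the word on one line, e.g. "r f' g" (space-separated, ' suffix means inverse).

r' f r

  after r': (1 3 2 6 4)
  after f: (1 6 4)(2 5 3)
  after r: (1 2 5)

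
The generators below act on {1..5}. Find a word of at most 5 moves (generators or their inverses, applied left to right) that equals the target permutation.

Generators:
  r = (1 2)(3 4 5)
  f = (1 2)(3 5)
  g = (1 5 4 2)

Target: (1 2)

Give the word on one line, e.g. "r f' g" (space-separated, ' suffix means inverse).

  after r: (1 2)(3 4 5)
  after f: (3 4)
  after r': (1 2)(4 5)
  after r': (3 5)
  after f': (1 2)

r f r' r' f'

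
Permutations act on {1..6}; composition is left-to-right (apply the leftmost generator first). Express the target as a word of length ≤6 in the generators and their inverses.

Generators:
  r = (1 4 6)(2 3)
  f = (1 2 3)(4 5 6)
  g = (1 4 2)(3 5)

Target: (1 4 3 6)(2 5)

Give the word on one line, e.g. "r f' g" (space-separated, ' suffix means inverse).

g' g' g' f g'

  after g': (1 2 4)(3 5)
  after g': (1 4 2)
  after g': (3 5)
  after f: (1 2 3 6 4 5)
  after g': (1 4 3 6)(2 5)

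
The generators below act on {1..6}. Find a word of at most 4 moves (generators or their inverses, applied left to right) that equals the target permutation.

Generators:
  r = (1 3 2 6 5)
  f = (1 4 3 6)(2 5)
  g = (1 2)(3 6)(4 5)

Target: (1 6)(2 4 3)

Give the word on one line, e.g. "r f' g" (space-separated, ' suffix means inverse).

  after r': (1 5 6 2 3)
  after f: (1 2 6 5)(3 4)
  after g': (2 3 5)(4 6)
  after f': (1 6)(2 4 3)

r' f g' f'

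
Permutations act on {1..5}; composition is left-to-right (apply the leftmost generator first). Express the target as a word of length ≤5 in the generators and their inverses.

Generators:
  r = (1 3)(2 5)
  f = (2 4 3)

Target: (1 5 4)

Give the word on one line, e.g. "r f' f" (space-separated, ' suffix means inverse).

  after r': (1 3)(2 5)
  after f: (1 2 5 4 3)
  after r': (1 5 4)

r' f r'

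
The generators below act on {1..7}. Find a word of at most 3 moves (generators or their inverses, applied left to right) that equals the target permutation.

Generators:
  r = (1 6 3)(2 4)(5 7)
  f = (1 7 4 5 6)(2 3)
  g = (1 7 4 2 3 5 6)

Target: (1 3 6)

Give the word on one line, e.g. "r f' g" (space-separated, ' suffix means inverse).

  after r: (1 6 3)(2 4)(5 7)
  after r: (1 3 6)

r r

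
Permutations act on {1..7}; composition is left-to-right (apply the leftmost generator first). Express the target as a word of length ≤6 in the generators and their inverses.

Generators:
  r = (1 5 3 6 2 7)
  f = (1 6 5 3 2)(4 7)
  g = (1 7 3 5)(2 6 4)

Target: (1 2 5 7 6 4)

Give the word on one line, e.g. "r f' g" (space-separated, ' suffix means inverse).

  after r': (1 7 2 6 3 5)
  after f': (1 4 7 3 6 5 2)
  after r: (1 4)(2 5 7 6 3)
  after r: (1 4 5)(2 3 7)
  after g: (1 2 5 7 6 4)

r' f' r r g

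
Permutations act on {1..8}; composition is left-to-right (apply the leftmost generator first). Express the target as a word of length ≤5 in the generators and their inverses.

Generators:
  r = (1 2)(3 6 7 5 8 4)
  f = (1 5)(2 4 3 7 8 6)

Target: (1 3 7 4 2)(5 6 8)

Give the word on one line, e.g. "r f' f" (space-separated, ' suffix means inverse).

r' f' f' f' f'

  after r': (1 2)(3 4 8 5 7 6)
  after f': (1 6 4 7 8)(2 5 3)
  after f': (1 8 5 4 3 6 2)
  after f': (1 7 3 8)(2 5)
  after f': (1 3 7 4 2)(5 6 8)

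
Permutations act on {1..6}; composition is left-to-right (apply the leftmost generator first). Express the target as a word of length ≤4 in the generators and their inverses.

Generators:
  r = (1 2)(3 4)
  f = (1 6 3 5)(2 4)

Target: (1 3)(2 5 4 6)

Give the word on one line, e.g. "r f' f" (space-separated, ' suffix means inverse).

r' f' r'

  after r': (1 2)(3 4)
  after f': (1 4 6)(2 5 3)
  after r': (1 3)(2 5 4 6)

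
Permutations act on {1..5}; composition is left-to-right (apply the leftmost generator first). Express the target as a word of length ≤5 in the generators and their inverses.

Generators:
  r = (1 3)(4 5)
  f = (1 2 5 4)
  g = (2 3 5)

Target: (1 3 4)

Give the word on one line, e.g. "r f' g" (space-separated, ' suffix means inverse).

  after f': (1 4 5 2)
  after g: (1 4 2)(3 5)
  after g: (1 4 3 2)
  after f: (3 5 4)
  after r: (1 3 4)

f' g g f r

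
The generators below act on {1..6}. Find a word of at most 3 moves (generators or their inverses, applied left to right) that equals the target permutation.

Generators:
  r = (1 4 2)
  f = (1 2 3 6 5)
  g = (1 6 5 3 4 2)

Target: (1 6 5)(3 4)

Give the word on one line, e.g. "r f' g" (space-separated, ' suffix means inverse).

f' g'

  after f': (1 5 6 3 2)
  after g': (1 6 5)(3 4)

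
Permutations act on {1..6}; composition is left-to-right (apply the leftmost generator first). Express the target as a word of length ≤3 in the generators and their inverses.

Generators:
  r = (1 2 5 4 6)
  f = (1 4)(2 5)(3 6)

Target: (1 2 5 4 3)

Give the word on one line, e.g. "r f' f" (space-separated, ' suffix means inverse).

  after f: (1 4)(2 5)(3 6)
  after r': (1 5)(3 4 6)
  after f': (1 2 5 4 3)

f r' f'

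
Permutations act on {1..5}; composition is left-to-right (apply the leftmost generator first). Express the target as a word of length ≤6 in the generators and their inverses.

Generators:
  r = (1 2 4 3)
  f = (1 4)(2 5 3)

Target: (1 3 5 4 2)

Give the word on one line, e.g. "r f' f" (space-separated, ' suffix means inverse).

  after r: (1 2 4 3)
  after r: (1 4)(2 3)
  after f: (3 5)
  after r': (1 3 5 4 2)

r r f r'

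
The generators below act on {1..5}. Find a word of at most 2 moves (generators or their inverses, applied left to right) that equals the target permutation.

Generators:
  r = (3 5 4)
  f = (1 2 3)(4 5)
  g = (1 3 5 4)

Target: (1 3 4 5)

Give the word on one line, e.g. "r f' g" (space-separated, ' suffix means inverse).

  after r: (3 5 4)
  after g: (1 3 4 5)

r g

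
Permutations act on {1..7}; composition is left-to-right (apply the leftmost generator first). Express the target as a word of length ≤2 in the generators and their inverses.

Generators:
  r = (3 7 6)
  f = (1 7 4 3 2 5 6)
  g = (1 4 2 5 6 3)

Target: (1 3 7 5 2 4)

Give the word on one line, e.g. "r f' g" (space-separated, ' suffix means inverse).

r g'

  after r: (3 7 6)
  after g': (1 3 7 5 2 4)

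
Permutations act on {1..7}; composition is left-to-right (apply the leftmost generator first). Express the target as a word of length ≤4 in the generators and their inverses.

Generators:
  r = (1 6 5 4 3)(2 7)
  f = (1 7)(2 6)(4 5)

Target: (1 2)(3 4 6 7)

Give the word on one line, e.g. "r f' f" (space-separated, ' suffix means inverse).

f' r'

  after f': (1 7)(2 6)(4 5)
  after r': (1 2)(3 4 6 7)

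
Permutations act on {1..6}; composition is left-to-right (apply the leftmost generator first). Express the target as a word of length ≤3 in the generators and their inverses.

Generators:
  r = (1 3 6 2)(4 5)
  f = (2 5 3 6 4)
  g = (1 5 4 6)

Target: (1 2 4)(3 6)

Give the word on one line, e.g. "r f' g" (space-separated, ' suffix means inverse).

r' g'

  after r': (1 2 6 3)(4 5)
  after g': (1 2 4)(3 6)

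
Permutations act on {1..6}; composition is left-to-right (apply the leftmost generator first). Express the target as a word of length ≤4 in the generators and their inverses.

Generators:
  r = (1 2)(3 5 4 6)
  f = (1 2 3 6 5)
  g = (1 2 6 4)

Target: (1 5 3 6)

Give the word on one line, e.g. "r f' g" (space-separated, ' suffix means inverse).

g' r'

  after g': (1 4 6 2)
  after r': (1 5 3 6)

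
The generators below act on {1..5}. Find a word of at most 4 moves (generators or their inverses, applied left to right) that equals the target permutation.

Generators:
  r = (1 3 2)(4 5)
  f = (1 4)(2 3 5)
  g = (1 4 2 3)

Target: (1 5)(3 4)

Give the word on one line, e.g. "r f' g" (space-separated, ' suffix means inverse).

  after r': (1 2 3)(4 5)
  after f': (1 5)(3 4)

r' f'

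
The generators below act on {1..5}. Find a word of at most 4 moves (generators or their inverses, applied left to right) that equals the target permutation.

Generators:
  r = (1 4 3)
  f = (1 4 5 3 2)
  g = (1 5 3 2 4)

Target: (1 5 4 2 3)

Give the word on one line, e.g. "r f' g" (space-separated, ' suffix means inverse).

  after r': (1 3 4)
  after f': (1 5 4 2 3)

r' f'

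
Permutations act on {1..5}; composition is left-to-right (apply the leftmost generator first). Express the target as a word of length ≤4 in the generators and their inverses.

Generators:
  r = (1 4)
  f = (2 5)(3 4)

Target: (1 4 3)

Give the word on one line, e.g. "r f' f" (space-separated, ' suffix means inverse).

  after r': (1 4)
  after f: (1 3 4)(2 5)
  after r: (1 3)(2 5)
  after f: (1 4 3)

r' f r f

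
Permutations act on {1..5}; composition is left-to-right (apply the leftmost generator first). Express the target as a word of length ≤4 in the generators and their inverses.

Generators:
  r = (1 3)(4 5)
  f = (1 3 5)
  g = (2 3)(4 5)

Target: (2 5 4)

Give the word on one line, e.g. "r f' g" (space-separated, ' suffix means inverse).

  after g': (2 3)(4 5)
  after f: (1 3 2 5 4)
  after r: (2 4 3)
  after g': (2 5 4)

g' f r g'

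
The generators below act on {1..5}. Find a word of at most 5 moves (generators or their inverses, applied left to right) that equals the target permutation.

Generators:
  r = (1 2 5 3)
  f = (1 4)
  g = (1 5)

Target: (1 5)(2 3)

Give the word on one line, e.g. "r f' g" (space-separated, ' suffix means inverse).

g' r' g r

  after g': (1 5)
  after r': (1 2)(3 5)
  after g: (1 2 5 3)
  after r: (1 5)(2 3)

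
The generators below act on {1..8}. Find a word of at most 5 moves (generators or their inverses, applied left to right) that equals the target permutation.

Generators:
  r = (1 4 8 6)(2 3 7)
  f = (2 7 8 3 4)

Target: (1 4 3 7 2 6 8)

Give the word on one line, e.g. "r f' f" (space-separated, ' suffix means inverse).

r f' r f' f'

  after r: (1 4 8 6)(2 3 7)
  after f': (1 3 2 8 6)(4 7)
  after r: (1 7 8)(2 6 4)
  after f': (1 2 6 3 8)
  after f': (1 4 3 7 2 6 8)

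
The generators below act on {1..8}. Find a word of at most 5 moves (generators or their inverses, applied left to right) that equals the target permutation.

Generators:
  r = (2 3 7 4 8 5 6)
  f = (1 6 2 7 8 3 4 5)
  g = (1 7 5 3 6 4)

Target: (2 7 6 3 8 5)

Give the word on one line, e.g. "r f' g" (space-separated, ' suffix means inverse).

  after r: (2 3 7 4 8 5 6)
  after f: (1 6 7 5 2 4 3 8)
  after g: (1 4 6 5 2)(3 8 7)
  after g: (2 7 6 3 8 5)

r f g g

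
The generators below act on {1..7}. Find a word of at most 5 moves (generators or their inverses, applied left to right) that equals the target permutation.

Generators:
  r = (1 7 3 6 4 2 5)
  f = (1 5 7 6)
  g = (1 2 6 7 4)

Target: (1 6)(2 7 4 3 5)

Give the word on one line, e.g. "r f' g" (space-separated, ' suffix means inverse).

g' g' r' f'

  after g': (1 4 7 6 2)
  after g': (1 7 2 4 6)
  after r': (2 6 5)(3 7 4)
  after f': (1 6)(2 7 4 3 5)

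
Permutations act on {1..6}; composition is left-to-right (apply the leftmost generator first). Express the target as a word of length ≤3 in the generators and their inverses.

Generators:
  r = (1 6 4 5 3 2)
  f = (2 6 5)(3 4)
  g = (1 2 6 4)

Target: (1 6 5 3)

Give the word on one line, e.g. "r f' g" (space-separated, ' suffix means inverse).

f' g f

  after f': (2 5 6)(3 4)
  after g: (1 2 5 4 3)
  after f: (1 6 5 3)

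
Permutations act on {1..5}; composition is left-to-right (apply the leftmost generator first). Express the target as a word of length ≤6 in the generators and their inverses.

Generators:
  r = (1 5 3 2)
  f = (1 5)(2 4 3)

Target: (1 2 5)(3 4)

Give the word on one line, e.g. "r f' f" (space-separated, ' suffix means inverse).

f r f' r f'

  after f: (1 5)(2 4 3)
  after r: (1 3)(2 4)
  after f': (1 4 3 5)
  after r: (1 4 2)
  after f': (1 2 5)(3 4)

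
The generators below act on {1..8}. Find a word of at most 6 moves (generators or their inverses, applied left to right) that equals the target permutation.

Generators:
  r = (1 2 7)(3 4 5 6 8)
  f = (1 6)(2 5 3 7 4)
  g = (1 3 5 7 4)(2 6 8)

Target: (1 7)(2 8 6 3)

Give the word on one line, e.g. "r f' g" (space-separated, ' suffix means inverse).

g g f f

  after g: (1 3 5 7 4)(2 6 8)
  after g: (1 5 4 3 7)(2 8 6)
  after f: (1 3 4 7 6 5 2 8)
  after f: (1 7)(2 8 6 3)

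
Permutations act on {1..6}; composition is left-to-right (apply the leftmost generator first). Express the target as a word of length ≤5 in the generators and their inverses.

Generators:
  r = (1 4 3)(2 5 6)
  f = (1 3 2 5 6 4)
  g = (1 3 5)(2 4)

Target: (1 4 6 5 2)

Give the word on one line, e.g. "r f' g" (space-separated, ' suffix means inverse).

  after f: (1 3 2 5 6 4)
  after g': (2 3 4 5 6)
  after r: (1 4 6 5 2)

f g' r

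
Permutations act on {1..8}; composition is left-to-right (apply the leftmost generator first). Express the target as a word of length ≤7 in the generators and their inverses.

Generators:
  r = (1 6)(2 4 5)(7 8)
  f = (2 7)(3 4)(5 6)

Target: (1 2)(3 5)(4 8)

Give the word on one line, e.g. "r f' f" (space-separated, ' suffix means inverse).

r' f r f f

  after r': (1 6)(2 5 4)(7 8)
  after f: (1 5 3 4 7 8 2 6)
  after r: (1 2)(3 5)(4 8)
  after f: (1 7 2)(3 6 5 4 8)
  after f: (1 2)(3 5)(4 8)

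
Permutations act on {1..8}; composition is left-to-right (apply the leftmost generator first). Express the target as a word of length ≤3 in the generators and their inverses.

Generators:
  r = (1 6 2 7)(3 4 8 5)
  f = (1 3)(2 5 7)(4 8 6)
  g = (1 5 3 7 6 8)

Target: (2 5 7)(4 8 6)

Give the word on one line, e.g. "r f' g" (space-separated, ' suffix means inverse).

  after f': (1 3)(2 7 5)(4 6 8)
  after f': (2 5 7)(4 8 6)

f' f'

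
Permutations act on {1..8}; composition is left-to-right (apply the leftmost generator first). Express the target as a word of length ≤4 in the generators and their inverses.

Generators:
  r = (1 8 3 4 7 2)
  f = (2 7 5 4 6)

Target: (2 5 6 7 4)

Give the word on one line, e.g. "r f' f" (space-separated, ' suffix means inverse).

  after f: (2 7 5 4 6)
  after f: (2 5 6 7 4)

f f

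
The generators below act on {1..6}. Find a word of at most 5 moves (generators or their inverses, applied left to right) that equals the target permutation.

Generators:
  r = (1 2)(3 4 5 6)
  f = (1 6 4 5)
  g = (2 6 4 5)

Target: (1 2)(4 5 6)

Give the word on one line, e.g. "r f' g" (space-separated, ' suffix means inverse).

f g' f

  after f: (1 6 4 5)
  after g': (1 2 5)
  after f: (1 2)(4 5 6)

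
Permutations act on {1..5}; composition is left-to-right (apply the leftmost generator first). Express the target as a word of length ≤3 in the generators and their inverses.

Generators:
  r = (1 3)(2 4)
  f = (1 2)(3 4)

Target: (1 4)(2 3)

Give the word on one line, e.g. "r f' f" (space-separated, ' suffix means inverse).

f' r'

  after f': (1 2)(3 4)
  after r': (1 4)(2 3)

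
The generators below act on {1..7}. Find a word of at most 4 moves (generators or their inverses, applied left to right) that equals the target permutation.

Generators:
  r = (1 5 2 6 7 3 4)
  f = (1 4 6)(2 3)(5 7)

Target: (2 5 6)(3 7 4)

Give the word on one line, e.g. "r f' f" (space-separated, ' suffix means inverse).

  after r': (1 4 3 7 6 2 5)
  after f: (1 6 3 5 4 2 7)
  after f: (2 5 6)(3 7 4)

r' f f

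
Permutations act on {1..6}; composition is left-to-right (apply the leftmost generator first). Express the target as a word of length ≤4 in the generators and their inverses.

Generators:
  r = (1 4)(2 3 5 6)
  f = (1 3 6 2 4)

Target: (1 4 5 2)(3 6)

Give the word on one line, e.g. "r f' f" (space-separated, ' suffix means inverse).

f f r f

  after f: (1 3 6 2 4)
  after f: (1 6 4 3 2)
  after r: (1 2 4 5 6)
  after f: (1 4 5 2)(3 6)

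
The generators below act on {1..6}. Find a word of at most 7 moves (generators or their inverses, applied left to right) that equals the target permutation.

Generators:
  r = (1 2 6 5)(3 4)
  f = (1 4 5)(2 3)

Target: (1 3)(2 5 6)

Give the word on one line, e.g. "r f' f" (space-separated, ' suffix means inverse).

f f r f r

  after f: (1 4 5)(2 3)
  after f: (1 5 4)
  after r: (2 6 5 3 4)
  after f: (1 4 3 5 2 6)
  after r: (1 3)(2 5 6)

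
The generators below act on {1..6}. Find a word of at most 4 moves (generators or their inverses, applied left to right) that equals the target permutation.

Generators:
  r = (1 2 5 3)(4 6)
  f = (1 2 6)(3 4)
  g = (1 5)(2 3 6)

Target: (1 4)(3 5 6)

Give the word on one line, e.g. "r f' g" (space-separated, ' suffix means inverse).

  after r': (1 3 5 2)(4 6)
  after f: (1 4)(3 5 6)

r' f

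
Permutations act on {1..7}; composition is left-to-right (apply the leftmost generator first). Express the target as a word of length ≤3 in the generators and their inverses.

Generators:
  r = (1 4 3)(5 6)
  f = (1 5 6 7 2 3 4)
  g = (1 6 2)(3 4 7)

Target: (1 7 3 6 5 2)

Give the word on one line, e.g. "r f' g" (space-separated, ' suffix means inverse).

r g

  after r: (1 4 3)(5 6)
  after g: (1 7 3 6 5 2)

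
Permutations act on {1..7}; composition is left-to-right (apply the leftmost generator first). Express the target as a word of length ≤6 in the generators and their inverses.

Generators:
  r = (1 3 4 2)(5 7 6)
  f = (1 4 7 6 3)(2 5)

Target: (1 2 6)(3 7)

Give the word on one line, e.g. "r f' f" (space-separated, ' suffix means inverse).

r r r f f

  after r: (1 3 4 2)(5 7 6)
  after r: (1 4)(2 3)(5 6 7)
  after r: (1 2 4 3)
  after f: (1 5 2 7 6 3 4)
  after f: (1 2 6)(3 7)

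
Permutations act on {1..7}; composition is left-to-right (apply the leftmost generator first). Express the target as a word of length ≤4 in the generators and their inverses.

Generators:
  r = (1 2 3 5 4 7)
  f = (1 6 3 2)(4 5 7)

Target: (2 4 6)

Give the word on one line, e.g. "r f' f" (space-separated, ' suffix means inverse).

r r f r'

  after r: (1 2 3 5 4 7)
  after r: (1 3 4)(2 5 7)
  after f: (1 2 7)(3 5 4 6)
  after r': (2 4 6)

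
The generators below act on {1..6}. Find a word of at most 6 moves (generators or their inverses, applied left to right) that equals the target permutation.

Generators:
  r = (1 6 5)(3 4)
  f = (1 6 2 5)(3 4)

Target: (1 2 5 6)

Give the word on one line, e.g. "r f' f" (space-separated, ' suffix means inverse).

  after f: (1 6 2 5)(3 4)
  after r': (2 6)
  after f': (1 5 2)(3 4)
  after f': (1 2 5 6)

f r' f' f'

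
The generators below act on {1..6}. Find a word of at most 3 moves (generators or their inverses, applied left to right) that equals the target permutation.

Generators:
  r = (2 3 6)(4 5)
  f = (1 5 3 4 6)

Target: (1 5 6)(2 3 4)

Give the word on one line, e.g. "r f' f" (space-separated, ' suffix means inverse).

  after f: (1 5 3 4 6)
  after r': (1 4 3 5 2 6)
  after r': (1 5 6)(2 3 4)

f r' r'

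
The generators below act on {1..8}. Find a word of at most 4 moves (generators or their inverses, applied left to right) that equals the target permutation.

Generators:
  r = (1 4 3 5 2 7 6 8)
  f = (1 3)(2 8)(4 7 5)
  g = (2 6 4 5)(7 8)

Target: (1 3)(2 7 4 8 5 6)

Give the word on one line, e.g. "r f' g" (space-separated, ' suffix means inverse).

f g'

  after f: (1 3)(2 8)(4 7 5)
  after g': (1 3)(2 7 4 8 5 6)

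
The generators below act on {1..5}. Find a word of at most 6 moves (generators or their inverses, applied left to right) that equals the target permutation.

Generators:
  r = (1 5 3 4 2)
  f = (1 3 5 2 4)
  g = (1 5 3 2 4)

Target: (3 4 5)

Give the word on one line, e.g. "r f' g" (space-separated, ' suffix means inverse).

  after g: (1 5 3 2 4)
  after r': (2 3 4)
  after g: (1 5 3)
  after f: (1 2 4)
  after r: (3 4 5)

g r' g f r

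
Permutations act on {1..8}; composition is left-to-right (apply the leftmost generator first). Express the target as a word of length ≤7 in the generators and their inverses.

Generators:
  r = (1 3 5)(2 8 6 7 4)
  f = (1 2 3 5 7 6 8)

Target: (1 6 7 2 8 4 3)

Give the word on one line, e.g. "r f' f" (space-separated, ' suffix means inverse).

  after f: (1 2 3 5 7 6 8)
  after r: (1 8 3)(2 5 4)
  after f': (1 6 7 5 4)(2 3 8)
  after r': (1 8 4 5 7 3 2)
  after f': (1 6 7 2 8 4 3)

f r f' r' f'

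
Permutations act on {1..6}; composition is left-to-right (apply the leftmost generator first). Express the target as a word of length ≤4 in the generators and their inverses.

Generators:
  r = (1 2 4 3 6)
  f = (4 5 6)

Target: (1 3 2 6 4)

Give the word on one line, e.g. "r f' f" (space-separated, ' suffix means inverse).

  after r': (1 6 3 4 2)
  after r': (1 3 2 6 4)

r' r'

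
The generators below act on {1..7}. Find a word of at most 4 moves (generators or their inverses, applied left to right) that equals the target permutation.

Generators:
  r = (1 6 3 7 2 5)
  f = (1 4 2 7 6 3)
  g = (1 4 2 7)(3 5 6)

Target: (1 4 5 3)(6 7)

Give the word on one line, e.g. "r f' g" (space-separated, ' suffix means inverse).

g r

  after g: (1 4 2 7)(3 5 6)
  after r: (1 4 5 3)(6 7)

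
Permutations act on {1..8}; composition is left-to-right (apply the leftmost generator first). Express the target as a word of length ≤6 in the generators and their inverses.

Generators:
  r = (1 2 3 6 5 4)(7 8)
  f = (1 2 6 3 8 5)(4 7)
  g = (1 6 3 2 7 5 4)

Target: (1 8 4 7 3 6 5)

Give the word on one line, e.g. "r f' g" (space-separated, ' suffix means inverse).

  after f': (1 5 8 3 6 2)(4 7)
  after f': (1 8 6)(2 5 3)
  after g': (1 8)(2 7)(4 5 6)
  after g': (1 8 4 7 3 6 5)

f' f' g' g'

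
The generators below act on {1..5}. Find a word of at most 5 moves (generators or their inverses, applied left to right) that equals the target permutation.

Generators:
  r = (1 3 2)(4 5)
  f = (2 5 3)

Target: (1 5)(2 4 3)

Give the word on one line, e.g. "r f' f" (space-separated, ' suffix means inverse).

  after f': (2 3 5)
  after f': (2 5 3)
  after r': (1 2 4 5)
  after f: (1 5)(2 4 3)

f' f' r' f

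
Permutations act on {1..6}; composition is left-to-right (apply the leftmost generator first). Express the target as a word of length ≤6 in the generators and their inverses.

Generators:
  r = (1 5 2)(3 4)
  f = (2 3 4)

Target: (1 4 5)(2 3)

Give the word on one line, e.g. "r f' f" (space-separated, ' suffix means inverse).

  after f': (2 4 3)
  after f': (2 3 4)
  after r': (1 2 4 5)
  after f': (1 4 5)(2 3)

f' f' r' f'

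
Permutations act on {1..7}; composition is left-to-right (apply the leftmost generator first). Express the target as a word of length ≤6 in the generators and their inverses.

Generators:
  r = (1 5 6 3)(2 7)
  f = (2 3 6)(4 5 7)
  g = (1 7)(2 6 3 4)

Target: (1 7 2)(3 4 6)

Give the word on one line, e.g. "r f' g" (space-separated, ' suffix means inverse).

g r' f g f'

  after g: (1 7)(2 6 3 4)
  after r': (1 2 5)(3 4 7)
  after f: (1 3 5)(2 7 6)
  after g: (1 4 2)(3 5 7)
  after f': (1 7 2)(3 4 6)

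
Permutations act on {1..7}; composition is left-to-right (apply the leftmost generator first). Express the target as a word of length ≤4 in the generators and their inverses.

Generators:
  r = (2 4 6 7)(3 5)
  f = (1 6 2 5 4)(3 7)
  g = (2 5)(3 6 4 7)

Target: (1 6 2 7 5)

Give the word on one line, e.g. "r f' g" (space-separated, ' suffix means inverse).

  after r: (2 4 6 7)(3 5)
  after f': (1 4)(2 5 7 6 3)
  after r': (1 2 3 7 4)(5 6)
  after f': (1 6 2 7 5)

r f' r' f'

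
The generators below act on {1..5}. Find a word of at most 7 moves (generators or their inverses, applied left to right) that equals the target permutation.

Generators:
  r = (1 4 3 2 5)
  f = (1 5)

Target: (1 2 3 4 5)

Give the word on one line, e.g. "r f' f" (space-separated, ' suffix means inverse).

  after f': (1 5)
  after r': (1 2 3 4)
  after f: (1 2 3 4 5)
  after f: (1 2 3 4)
  after f: (1 2 3 4 5)

f' r' f f f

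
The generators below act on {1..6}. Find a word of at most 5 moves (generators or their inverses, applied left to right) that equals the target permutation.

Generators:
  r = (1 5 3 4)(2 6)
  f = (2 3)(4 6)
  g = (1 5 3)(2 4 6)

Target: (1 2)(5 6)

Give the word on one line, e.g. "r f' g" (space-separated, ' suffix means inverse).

f r' r' f'

  after f: (2 3)(4 6)
  after r': (1 4 2 5)(3 6)
  after r': (1 3 2)(4 6 5)
  after f': (1 2)(5 6)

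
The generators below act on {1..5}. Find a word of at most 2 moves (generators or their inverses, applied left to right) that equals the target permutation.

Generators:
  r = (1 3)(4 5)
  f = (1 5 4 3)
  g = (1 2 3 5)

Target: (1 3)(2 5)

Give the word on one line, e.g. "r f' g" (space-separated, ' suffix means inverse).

  after g: (1 2 3 5)
  after g: (1 3)(2 5)

g g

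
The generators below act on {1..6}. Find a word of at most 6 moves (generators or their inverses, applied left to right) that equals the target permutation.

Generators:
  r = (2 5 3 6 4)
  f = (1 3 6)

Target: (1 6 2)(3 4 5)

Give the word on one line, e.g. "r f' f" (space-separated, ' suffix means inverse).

  after r: (2 5 3 6 4)
  after r: (2 3 4 5 6)
  after f: (1 3 4 5)(2 6)
  after f: (1 6 2)(3 4 5)

r r f f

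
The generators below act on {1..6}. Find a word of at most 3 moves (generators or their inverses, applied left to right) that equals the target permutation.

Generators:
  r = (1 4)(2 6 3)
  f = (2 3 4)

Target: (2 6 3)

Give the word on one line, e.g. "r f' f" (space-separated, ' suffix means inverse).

r' r'

  after r': (1 4)(2 3 6)
  after r': (2 6 3)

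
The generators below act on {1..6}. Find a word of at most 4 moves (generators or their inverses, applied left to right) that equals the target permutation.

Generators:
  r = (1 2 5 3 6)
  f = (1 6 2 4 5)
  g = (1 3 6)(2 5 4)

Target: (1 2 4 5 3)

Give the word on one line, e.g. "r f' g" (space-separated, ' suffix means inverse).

  after g: (1 3 6)(2 5 4)
  after f: (1 3 2)
  after r: (1 6)(3 5)
  after f: (1 2 4 5 3)

g f r f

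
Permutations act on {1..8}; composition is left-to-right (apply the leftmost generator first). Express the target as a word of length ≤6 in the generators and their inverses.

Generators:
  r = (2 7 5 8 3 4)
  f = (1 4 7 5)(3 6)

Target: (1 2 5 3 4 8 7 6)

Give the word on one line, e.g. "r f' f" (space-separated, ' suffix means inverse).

r r f r f'

  after r: (2 7 5 8 3 4)
  after r: (2 5 3)(4 7 8)
  after f: (1 4 5 6 3 2)(7 8)
  after r: (1 2)(3 7)(4 8 5 6)
  after f': (1 2 5 3 4 8 7 6)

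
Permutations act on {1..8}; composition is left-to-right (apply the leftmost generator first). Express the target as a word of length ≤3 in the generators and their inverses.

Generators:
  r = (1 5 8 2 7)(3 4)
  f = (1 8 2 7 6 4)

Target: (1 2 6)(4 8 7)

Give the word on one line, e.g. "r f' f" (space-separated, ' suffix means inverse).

  after f: (1 8 2 7 6 4)
  after f: (1 2 6)(4 8 7)

f f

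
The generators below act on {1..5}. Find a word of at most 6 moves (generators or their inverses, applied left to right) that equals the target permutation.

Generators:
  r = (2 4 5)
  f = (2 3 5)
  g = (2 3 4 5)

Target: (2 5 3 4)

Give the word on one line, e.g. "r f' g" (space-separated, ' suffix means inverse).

f' r g r' f

  after f': (2 5 3)
  after r: (3 4 5)
  after g: (2 3 5 4)
  after r': (2 3 4 5)
  after f: (2 5 3 4)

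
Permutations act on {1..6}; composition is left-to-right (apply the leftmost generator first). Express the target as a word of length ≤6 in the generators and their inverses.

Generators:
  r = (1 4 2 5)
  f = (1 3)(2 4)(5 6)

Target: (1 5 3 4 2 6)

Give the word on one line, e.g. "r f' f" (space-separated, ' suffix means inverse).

  after r: (1 4 2 5)
  after f': (1 2 6 5 3)
  after f': (1 4 2 5)
  after f': (1 2 6 5 3)
  after r: (1 5 3 4 2 6)

r f' f' f' r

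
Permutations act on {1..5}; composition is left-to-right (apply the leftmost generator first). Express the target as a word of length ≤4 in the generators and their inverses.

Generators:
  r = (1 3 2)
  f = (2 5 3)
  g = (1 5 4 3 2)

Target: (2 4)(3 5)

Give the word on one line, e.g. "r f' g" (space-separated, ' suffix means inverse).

  after g': (1 2 3 4 5)
  after g': (1 3 5 2 4)
  after r': (2 4)(3 5)

g' g' r'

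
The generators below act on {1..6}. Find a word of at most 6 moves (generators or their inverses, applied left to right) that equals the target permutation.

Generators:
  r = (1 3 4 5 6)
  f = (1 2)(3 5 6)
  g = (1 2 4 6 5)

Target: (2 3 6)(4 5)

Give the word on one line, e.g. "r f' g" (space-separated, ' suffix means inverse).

  after f': (1 2)(3 6 5)
  after g: (1 4 6)(3 5)
  after f': (1 4 5 6 2)
  after g': (1 2 5 4 6)
  after f': (2 3 6)(4 5)

f' g f' g' f'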